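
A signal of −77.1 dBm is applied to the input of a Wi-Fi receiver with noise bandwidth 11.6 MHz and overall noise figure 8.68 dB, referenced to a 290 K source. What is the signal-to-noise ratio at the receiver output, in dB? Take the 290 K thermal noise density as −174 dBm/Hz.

Noise floor: N = −174 + 10 log₁₀(B) + NF
10 log₁₀(1.16×10⁷) = 70.64 dB
N = −174 + 70.64 + 8.68 = −94.68 dBm
SNR = P_sig − N = −77.1 − (−94.68) = 17.58 dB → 17.6 dB

17.6 dB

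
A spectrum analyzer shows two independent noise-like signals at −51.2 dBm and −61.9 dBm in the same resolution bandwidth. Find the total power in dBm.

−50.8 dBm

Convert to linear, add, convert back:
P₁ = 7.59×10⁻⁹ W, P₂ = 6.46×10⁻¹⁰ W
P_tot = 8.23×10⁻⁹ W → 10 log₁₀(P_tot / 10⁻³) = −50.8 dBm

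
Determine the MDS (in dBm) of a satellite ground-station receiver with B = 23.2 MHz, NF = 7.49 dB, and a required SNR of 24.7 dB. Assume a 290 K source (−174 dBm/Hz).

Sensitivity = −174 + 10 log₁₀(B) + NF + SNR_min
= −174 + 73.65 + 7.49 + 24.7
= −68.16 dBm → −68.2 dBm

−68.2 dBm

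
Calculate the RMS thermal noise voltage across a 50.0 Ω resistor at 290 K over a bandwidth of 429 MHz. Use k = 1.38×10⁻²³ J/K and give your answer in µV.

18.5 µV

V_n = √(4kTRB)
4kTRB = 4 × 1.38×10⁻²³ × 290 × 5.00×10¹ × 4.29×10⁸ = 3.43×10⁻¹⁰ V²
V_n = √(3.43×10⁻¹⁰) = 1.85×10⁻⁵ V = 18.5 µV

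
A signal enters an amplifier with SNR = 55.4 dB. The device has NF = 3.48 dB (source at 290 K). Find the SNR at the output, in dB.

51.92 dB

By definition F = SNR_in/SNR_out, so in dB: SNR_out = SNR_in − NF
SNR_out = 55.4 − 3.48 = 51.92 dB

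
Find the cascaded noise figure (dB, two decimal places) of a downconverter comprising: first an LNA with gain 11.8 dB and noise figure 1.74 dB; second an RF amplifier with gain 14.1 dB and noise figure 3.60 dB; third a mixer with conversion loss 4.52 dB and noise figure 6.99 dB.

2.01 dB

Convert to linear (a loss of L dB is a gain of −L dB): F_i = 10^(NF_i/10), G_i = 10^(G_i,dB/10)
  Stage 1: F_1 = 10^(1.74/10) = 1.493, G_1 = 10^(11.8/10) = 15.14
  Stage 2: F_2 = 10^(3.60/10) = 2.291, G_2 = 10^(14.1/10) = 25.70
  Stage 3: F_3 = 10^(6.99/10) = 5.000, G_3 = 10^(−4.52/10) = 0.3532
Friis cascade:
  F = 1.493 + (2.291 − 1)/15.14 + (5.000 − 1)/389.0 = 1.588
NF = 10 log₁₀(1.588) = 2.01 dB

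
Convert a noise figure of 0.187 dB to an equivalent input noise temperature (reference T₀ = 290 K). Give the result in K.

F = 10^(0.187/10) = 1.044
T_e = (F − 1)·T₀ = (1.044 − 1) × 290 = 12.8 K

12.8 K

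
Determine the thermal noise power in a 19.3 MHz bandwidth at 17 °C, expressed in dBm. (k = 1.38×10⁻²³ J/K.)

−101.1 dBm

T = 17 °C + 273.15 = 290.15 K
P_n = kTB = 1.38×10⁻²³ × 290.15 × 1.93×10⁷ = 7.73×10⁻¹⁴ W
In dBm: 10 log₁₀(7.73×10⁻¹⁴ / 10⁻³) = −101.1 dBm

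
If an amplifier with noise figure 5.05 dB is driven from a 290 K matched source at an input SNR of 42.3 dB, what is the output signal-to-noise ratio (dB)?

By definition F = SNR_in/SNR_out, so in dB: SNR_out = SNR_in − NF
SNR_out = 42.3 − 5.05 = 37.25 dB

37.25 dB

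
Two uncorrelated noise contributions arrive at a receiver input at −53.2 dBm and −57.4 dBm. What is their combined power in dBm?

Convert to linear, add, convert back:
P₁ = 4.79×10⁻⁹ W, P₂ = 1.82×10⁻⁹ W
P_tot = 6.61×10⁻⁹ W → 10 log₁₀(P_tot / 10⁻³) = −51.8 dBm

−51.8 dBm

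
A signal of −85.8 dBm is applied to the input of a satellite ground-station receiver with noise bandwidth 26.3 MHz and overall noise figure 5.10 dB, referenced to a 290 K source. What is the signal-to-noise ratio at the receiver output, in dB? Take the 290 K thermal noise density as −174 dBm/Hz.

Noise floor: N = −174 + 10 log₁₀(B) + NF
10 log₁₀(2.63×10⁷) = 74.2 dB
N = −174 + 74.2 + 5.10 = −94.70 dBm
SNR = P_sig − N = −85.8 − (−94.70) = 8.90 dB → 8.9 dB

8.9 dB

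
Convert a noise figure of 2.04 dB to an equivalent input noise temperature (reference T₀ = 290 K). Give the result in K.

174 K

F = 10^(2.04/10) = 1.59956
T_e = (F − 1)·T₀ = (1.59956 − 1) × 290 = 174 K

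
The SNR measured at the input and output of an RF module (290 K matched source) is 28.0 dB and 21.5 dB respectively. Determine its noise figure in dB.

6.5 dB

NF (dB) = SNR_in(dB) − SNR_out(dB) when the source is at T₀
NF = 28.0 − 21.5 = 6.5 dB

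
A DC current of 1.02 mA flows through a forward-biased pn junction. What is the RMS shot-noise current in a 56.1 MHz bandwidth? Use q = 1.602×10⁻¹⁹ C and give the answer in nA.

I_n = √(2qI·B)
2qI·B = 2 × 1.602×10⁻¹⁹ × 1.02×10⁻³ × 5.61×10⁷ = 1.83×10⁻¹⁴ A²
I_n = √(1.83×10⁻¹⁴) = 1.35×10⁻⁷ A = 135 nA

135 nA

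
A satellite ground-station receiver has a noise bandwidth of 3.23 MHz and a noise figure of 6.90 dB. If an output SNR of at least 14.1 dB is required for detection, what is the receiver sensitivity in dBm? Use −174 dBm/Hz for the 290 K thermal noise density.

−87.9 dBm

Sensitivity = −174 + 10 log₁₀(B) + NF + SNR_min
= −174 + 65.09 + 6.90 + 14.1
= −87.91 dBm → −87.9 dBm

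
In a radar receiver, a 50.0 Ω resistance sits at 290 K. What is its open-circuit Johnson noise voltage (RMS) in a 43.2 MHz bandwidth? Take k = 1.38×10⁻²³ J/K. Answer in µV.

V_n = √(4kTRB)
4kTRB = 4 × 1.38×10⁻²³ × 290 × 5.00×10¹ × 4.32×10⁷ = 3.46×10⁻¹¹ V²
V_n = √(3.46×10⁻¹¹) = 5.88×10⁻⁶ V = 5.88 µV

5.88 µV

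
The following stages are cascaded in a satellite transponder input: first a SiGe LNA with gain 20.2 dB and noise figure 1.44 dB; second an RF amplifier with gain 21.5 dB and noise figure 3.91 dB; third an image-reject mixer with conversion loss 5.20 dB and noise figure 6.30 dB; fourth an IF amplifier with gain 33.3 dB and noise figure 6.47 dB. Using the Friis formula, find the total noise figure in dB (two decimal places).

Convert to linear (a loss of L dB is a gain of −L dB): F_i = 10^(NF_i/10), G_i = 10^(G_i,dB/10)
  Stage 1: F_1 = 10^(1.44/10) = 1.393, G_1 = 10^(20.2/10) = 104.7
  Stage 2: F_2 = 10^(3.91/10) = 2.460, G_2 = 10^(21.5/10) = 141.3
  Stage 3: F_3 = 10^(6.30/10) = 4.266, G_3 = 10^(−5.20/10) = 0.3020
  Stage 4: F_4 = 10^(6.47/10) = 4.436, G_4 = 10^(33.3/10) = 2138
Friis cascade:
  F = 1.393 + (2.460 − 1)/104.7 + (4.266 − 1)/1.479×10⁴ + (4.436 − 1)/4467 = 1.408
NF = 10 log₁₀(1.408) = 1.49 dB

1.49 dB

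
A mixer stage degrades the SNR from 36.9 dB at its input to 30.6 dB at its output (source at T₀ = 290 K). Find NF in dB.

NF (dB) = SNR_in(dB) − SNR_out(dB) when the source is at T₀
NF = 36.9 − 30.6 = 6.3 dB

6.3 dB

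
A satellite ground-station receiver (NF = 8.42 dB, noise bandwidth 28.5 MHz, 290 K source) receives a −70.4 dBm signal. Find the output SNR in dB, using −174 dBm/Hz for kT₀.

20.6 dB

Noise floor: N = −174 + 10 log₁₀(B) + NF
10 log₁₀(2.85×10⁷) = 74.55 dB
N = −174 + 74.55 + 8.42 = −91.03 dBm
SNR = P_sig − N = −70.4 − (−91.03) = 20.63 dB → 20.6 dB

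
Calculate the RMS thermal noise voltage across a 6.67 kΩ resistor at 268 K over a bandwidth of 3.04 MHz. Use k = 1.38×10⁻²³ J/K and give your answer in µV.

17.3 µV

V_n = √(4kTRB)
4kTRB = 4 × 1.38×10⁻²³ × 268 × 6.67×10³ × 3.04×10⁶ = 3.00×10⁻¹⁰ V²
V_n = √(3.00×10⁻¹⁰) = 1.73×10⁻⁵ V = 17.3 µV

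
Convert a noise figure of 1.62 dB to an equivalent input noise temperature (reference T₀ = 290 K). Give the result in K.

131 K

F = 10^(1.62/10) = 1.45211
T_e = (F − 1)·T₀ = (1.45211 − 1) × 290 = 131 K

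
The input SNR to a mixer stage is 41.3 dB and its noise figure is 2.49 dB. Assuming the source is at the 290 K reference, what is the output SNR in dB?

38.81 dB

By definition F = SNR_in/SNR_out, so in dB: SNR_out = SNR_in − NF
SNR_out = 41.3 − 2.49 = 38.81 dB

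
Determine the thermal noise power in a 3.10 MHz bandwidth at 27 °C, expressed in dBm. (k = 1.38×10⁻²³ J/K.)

−108.9 dBm

T = 27 °C + 273.15 = 300.15 K
P_n = kTB = 1.38×10⁻²³ × 300.15 × 3.10×10⁶ = 1.28×10⁻¹⁴ W
In dBm: 10 log₁₀(1.28×10⁻¹⁴ / 10⁻³) = −108.9 dBm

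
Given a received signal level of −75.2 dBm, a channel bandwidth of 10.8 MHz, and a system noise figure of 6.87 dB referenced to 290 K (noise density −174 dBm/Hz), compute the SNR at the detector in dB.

Noise floor: N = −174 + 10 log₁₀(B) + NF
10 log₁₀(1.08×10⁷) = 70.33 dB
N = −174 + 70.33 + 6.87 = −96.80 dBm
SNR = P_sig − N = −75.2 − (−96.80) = 21.60 dB → 21.6 dB

21.6 dB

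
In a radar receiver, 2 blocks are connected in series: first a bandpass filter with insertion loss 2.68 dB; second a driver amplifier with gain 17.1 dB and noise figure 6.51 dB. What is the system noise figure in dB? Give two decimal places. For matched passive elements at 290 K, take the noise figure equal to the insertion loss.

Convert to linear (a loss of L dB is a gain of −L dB): F_i = 10^(NF_i/10), G_i = 10^(G_i,dB/10)
  Stage 1: F_1 = 10^(2.68/10) = 1.854, G_1 = 10^(−2.68/10) = 0.5395
  Stage 2: F_2 = 10^(6.51/10) = 4.477, G_2 = 10^(17.1/10) = 51.29
Friis cascade:
  F = 1.854 + (4.477 − 1)/0.5395 = 8.299
NF = 10 log₁₀(8.299) = 9.19 dB

9.19 dB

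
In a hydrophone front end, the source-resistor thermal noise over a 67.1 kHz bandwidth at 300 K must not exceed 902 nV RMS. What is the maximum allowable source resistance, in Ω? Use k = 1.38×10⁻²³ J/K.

Johnson–Nyquist: V_n = √(4kTRB) ⇒ R = V_n² / (4kTB)
4kTB = 4 × 1.38×10⁻²³ × 300 × 6.71×10⁴ = 1.11×10⁻¹⁵
R = (9.02×10⁻⁷)² / 1.11×10⁻¹⁵ = 7.32×10² Ω = 732 Ω

732 Ω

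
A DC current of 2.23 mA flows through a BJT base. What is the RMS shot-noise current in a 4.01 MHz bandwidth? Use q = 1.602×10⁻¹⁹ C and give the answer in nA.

I_n = √(2qI·B)
2qI·B = 2 × 1.602×10⁻¹⁹ × 2.23×10⁻³ × 4.01×10⁶ = 2.87×10⁻¹⁵ A²
I_n = √(2.87×10⁻¹⁵) = 5.35×10⁻⁸ A = 53.5 nA

53.5 nA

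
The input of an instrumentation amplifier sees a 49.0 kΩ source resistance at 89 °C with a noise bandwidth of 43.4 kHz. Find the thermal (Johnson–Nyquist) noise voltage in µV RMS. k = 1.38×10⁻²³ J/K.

6.52 µV

T = 89 °C + 273.15 = 362.15 K
V_n = √(4kTRB)
4kTRB = 4 × 1.38×10⁻²³ × 362.15 × 4.90×10⁴ × 4.34×10⁴ = 4.25×10⁻¹¹ V²
V_n = √(4.25×10⁻¹¹) = 6.52×10⁻⁶ V = 6.52 µV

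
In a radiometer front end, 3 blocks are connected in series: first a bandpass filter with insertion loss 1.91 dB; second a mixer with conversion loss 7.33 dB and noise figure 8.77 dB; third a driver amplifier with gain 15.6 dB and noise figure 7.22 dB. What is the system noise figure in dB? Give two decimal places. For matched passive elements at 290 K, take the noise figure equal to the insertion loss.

Convert to linear (a loss of L dB is a gain of −L dB): F_i = 10^(NF_i/10), G_i = 10^(G_i,dB/10)
  Stage 1: F_1 = 10^(1.91/10) = 1.552, G_1 = 10^(−1.91/10) = 0.6442
  Stage 2: F_2 = 10^(8.77/10) = 7.534, G_2 = 10^(−7.33/10) = 0.1849
  Stage 3: F_3 = 10^(7.22/10) = 5.272, G_3 = 10^(15.6/10) = 36.31
Friis cascade:
  F = 1.552 + (7.534 − 1)/0.6442 + (5.272 − 1)/0.1191 = 47.56
NF = 10 log₁₀(47.56) = 16.77 dB

16.77 dB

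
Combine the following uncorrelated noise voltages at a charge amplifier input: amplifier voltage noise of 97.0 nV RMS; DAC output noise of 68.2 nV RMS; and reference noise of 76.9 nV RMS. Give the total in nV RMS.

141 nV

Uncorrelated sources add in power (mean-square): V_tot = √(ΣV_i²)
V_tot = √[(9.70×10⁻⁸)² + (6.82×10⁻⁸)² + (7.69×10⁻⁸)²] = 1.41×10⁻⁷ V = 141 nV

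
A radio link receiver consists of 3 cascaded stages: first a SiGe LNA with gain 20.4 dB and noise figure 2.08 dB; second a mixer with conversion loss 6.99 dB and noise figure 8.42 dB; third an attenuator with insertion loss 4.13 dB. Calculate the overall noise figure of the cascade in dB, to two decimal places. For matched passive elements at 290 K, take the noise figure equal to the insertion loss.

2.41 dB

Convert to linear (a loss of L dB is a gain of −L dB): F_i = 10^(NF_i/10), G_i = 10^(G_i,dB/10)
  Stage 1: F_1 = 10^(2.08/10) = 1.614, G_1 = 10^(20.4/10) = 109.6
  Stage 2: F_2 = 10^(8.42/10) = 6.950, G_2 = 10^(−6.99/10) = 0.2000
  Stage 3: F_3 = 10^(4.13/10) = 2.588, G_3 = 10^(−4.13/10) = 0.3864
Friis cascade:
  F = 1.614 + (6.950 − 1)/109.6 + (2.588 − 1)/21.93 = 1.741
NF = 10 log₁₀(1.741) = 2.41 dB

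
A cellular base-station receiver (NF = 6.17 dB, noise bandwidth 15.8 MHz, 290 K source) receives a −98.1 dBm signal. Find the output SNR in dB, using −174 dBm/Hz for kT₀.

Noise floor: N = −174 + 10 log₁₀(B) + NF
10 log₁₀(1.58×10⁷) = 71.99 dB
N = −174 + 71.99 + 6.17 = −95.84 dBm
SNR = P_sig − N = −98.1 − (−95.84) = −2.26 dB → −2.3 dB

−2.3 dB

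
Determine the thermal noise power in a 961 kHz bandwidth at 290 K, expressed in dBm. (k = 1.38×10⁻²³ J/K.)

P_n = kTB = 1.38×10⁻²³ × 290 × 9.61×10⁵ = 3.85×10⁻¹⁵ W
In dBm: 10 log₁₀(3.85×10⁻¹⁵ / 10⁻³) = −114.1 dBm

−114.1 dBm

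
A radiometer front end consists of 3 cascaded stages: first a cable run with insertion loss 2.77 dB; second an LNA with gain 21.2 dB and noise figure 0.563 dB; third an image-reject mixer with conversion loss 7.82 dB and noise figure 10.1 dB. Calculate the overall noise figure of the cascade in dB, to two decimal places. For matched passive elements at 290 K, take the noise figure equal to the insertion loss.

3.59 dB

Convert to linear (a loss of L dB is a gain of −L dB): F_i = 10^(NF_i/10), G_i = 10^(G_i,dB/10)
  Stage 1: F_1 = 10^(2.77/10) = 1.892, G_1 = 10^(−2.77/10) = 0.5284
  Stage 2: F_2 = 10^(0.563/10) = 1.138, G_2 = 10^(21.2/10) = 131.8
  Stage 3: F_3 = 10^(10.1/10) = 10.23, G_3 = 10^(−7.82/10) = 0.1652
Friis cascade:
  F = 1.892 + (1.138 − 1)/0.5284 + (10.23 − 1)/69.66 = 2.287
NF = 10 log₁₀(2.287) = 3.59 dB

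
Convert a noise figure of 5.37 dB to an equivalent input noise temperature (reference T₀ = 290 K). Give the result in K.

F = 10^(5.37/10) = 3.4435
T_e = (F − 1)·T₀ = (3.4435 − 1) × 290 = 709 K

709 K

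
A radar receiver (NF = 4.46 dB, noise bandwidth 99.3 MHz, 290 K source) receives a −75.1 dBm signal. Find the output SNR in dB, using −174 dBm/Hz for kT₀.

Noise floor: N = −174 + 10 log₁₀(B) + NF
10 log₁₀(9.93×10⁷) = 79.97 dB
N = −174 + 79.97 + 4.46 = −89.57 dBm
SNR = P_sig − N = −75.1 − (−89.57) = 14.47 dB → 14.5 dB

14.5 dB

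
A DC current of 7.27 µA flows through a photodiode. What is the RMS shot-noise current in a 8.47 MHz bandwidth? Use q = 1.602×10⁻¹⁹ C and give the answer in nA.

4.44 nA

I_n = √(2qI·B)
2qI·B = 2 × 1.602×10⁻¹⁹ × 7.27×10⁻⁶ × 8.47×10⁶ = 1.97×10⁻¹⁷ A²
I_n = √(1.97×10⁻¹⁷) = 4.44×10⁻⁹ A = 4.44 nA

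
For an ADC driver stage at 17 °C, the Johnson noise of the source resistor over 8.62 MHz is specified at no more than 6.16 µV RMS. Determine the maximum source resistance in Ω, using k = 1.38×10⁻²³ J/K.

275 Ω

T = 17 °C + 273.15 = 290.15 K
Johnson–Nyquist: V_n = √(4kTRB) ⇒ R = V_n² / (4kTB)
4kTB = 4 × 1.38×10⁻²³ × 290.15 × 8.62×10⁶ = 1.38×10⁻¹³
R = (6.16×10⁻⁶)² / 1.38×10⁻¹³ = 2.75×10² Ω = 275 Ω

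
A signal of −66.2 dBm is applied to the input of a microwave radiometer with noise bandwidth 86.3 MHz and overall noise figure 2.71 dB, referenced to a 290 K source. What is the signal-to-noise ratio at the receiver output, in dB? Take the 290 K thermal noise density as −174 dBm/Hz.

Noise floor: N = −174 + 10 log₁₀(B) + NF
10 log₁₀(8.63×10⁷) = 79.36 dB
N = −174 + 79.36 + 2.71 = −91.93 dBm
SNR = P_sig − N = −66.2 − (−91.93) = 25.73 dB → 25.7 dB

25.7 dB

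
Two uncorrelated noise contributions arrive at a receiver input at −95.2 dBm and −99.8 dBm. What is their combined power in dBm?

Convert to linear, add, convert back:
P₁ = 3.02×10⁻¹³ W, P₂ = 1.05×10⁻¹³ W
P_tot = 4.07×10⁻¹³ W → 10 log₁₀(P_tot / 10⁻³) = −93.9 dBm

−93.9 dBm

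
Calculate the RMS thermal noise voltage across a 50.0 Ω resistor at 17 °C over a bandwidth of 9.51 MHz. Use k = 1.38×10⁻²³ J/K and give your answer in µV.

T = 17 °C + 273.15 = 290.15 K
V_n = √(4kTRB)
4kTRB = 4 × 1.38×10⁻²³ × 290.15 × 5.00×10¹ × 9.51×10⁶ = 7.62×10⁻¹² V²
V_n = √(7.62×10⁻¹²) = 2.76×10⁻⁶ V = 2.76 µV

2.76 µV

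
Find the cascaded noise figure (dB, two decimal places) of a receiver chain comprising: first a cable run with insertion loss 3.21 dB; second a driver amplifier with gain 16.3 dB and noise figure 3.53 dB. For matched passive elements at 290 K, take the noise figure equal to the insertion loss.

6.74 dB

Convert to linear (a loss of L dB is a gain of −L dB): F_i = 10^(NF_i/10), G_i = 10^(G_i,dB/10)
  Stage 1: F_1 = 10^(3.21/10) = 2.094, G_1 = 10^(−3.21/10) = 0.4775
  Stage 2: F_2 = 10^(3.53/10) = 2.254, G_2 = 10^(16.3/10) = 42.66
Friis cascade:
  F = 2.094 + (2.254 − 1)/0.4775 = 4.721
NF = 10 log₁₀(4.721) = 6.74 dB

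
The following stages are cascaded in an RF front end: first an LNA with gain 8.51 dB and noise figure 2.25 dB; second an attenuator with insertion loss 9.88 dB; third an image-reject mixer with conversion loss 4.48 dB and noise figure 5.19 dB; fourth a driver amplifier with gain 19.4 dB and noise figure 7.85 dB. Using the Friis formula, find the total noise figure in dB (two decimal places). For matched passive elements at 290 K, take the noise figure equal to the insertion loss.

Convert to linear (a loss of L dB is a gain of −L dB): F_i = 10^(NF_i/10), G_i = 10^(G_i,dB/10)
  Stage 1: F_1 = 10^(2.25/10) = 1.679, G_1 = 10^(8.51/10) = 7.096
  Stage 2: F_2 = 10^(9.88/10) = 9.727, G_2 = 10^(−9.88/10) = 0.1028
  Stage 3: F_3 = 10^(5.19/10) = 3.304, G_3 = 10^(−4.48/10) = 0.3565
  Stage 4: F_4 = 10^(7.85/10) = 6.095, G_4 = 10^(19.4/10) = 87.10
Friis cascade:
  F = 1.679 + (9.727 − 1)/7.096 + (3.304 − 1)/0.7295 + (6.095 − 1)/0.2600 = 25.66
NF = 10 log₁₀(25.66) = 14.09 dB

14.09 dB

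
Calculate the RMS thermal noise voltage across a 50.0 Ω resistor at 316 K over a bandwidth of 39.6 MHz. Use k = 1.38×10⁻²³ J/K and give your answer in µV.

V_n = √(4kTRB)
4kTRB = 4 × 1.38×10⁻²³ × 316 × 5.00×10¹ × 3.96×10⁷ = 3.45×10⁻¹¹ V²
V_n = √(3.45×10⁻¹¹) = 5.88×10⁻⁶ V = 5.88 µV

5.88 µV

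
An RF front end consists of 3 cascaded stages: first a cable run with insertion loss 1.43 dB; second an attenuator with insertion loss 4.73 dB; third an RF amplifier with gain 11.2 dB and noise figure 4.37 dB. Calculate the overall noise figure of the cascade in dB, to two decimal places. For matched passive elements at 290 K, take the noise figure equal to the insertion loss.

Convert to linear (a loss of L dB is a gain of −L dB): F_i = 10^(NF_i/10), G_i = 10^(G_i,dB/10)
  Stage 1: F_1 = 10^(1.43/10) = 1.390, G_1 = 10^(−1.43/10) = 0.7194
  Stage 2: F_2 = 10^(4.73/10) = 2.972, G_2 = 10^(−4.73/10) = 0.3365
  Stage 3: F_3 = 10^(4.37/10) = 2.735, G_3 = 10^(11.2/10) = 13.18
Friis cascade:
  F = 1.390 + (2.972 − 1)/0.7194 + (2.735 − 1)/0.2421 = 11.30
NF = 10 log₁₀(11.30) = 10.53 dB

10.53 dB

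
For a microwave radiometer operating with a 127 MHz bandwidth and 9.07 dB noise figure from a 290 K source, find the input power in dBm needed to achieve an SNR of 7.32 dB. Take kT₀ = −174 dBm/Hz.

Sensitivity = −174 + 10 log₁₀(B) + NF + SNR_min
= −174 + 81.04 + 9.07 + 7.32
= −76.57 dBm → −76.6 dBm

−76.6 dBm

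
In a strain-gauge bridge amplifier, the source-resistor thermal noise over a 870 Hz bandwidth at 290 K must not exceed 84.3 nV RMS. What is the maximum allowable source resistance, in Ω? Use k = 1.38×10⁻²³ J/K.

Johnson–Nyquist: V_n = √(4kTRB) ⇒ R = V_n² / (4kTB)
4kTB = 4 × 1.38×10⁻²³ × 290 × 8.70×10² = 1.39×10⁻¹⁷
R = (8.43×10⁻⁸)² / 1.39×10⁻¹⁷ = 5.10×10² Ω = 510 Ω

510 Ω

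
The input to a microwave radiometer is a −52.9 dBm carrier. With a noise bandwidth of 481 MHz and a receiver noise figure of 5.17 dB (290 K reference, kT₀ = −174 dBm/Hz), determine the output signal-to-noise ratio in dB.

29.1 dB

Noise floor: N = −174 + 10 log₁₀(B) + NF
10 log₁₀(4.81×10⁸) = 86.82 dB
N = −174 + 86.82 + 5.17 = −82.01 dBm
SNR = P_sig − N = −52.9 − (−82.01) = 29.11 dB → 29.1 dB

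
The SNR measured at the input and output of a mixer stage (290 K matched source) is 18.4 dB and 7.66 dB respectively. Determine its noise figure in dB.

NF (dB) = SNR_in(dB) − SNR_out(dB) when the source is at T₀
NF = 18.4 − 7.66 = 10.74 dB

10.74 dB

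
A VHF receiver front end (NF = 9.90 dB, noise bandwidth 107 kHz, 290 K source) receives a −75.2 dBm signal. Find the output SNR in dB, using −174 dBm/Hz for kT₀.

Noise floor: N = −174 + 10 log₁₀(B) + NF
10 log₁₀(1.07×10⁵) = 50.29 dB
N = −174 + 50.29 + 9.90 = −113.81 dBm
SNR = P_sig − N = −75.2 − (−113.81) = 38.61 dB → 38.6 dB

38.6 dB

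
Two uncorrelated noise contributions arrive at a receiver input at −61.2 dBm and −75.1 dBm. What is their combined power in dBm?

−61.0 dBm

Convert to linear, add, convert back:
P₁ = 7.59×10⁻¹⁰ W, P₂ = 3.09×10⁻¹¹ W
P_tot = 7.89×10⁻¹⁰ W → 10 log₁₀(P_tot / 10⁻³) = −61.0 dBm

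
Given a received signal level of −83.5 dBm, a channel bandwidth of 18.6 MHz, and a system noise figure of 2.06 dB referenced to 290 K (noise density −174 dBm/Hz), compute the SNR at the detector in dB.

Noise floor: N = −174 + 10 log₁₀(B) + NF
10 log₁₀(1.86×10⁷) = 72.7 dB
N = −174 + 72.7 + 2.06 = −99.24 dBm
SNR = P_sig − N = −83.5 − (−99.24) = 15.74 dB → 15.7 dB

15.7 dB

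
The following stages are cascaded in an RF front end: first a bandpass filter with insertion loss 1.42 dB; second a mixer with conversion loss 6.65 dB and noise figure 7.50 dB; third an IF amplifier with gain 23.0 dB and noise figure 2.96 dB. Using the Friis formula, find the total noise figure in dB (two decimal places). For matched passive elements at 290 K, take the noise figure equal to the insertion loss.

11.48 dB

Convert to linear (a loss of L dB is a gain of −L dB): F_i = 10^(NF_i/10), G_i = 10^(G_i,dB/10)
  Stage 1: F_1 = 10^(1.42/10) = 1.387, G_1 = 10^(−1.42/10) = 0.7211
  Stage 2: F_2 = 10^(7.50/10) = 5.623, G_2 = 10^(−6.65/10) = 0.2163
  Stage 3: F_3 = 10^(2.96/10) = 1.977, G_3 = 10^(23.0/10) = 199.5
Friis cascade:
  F = 1.387 + (5.623 − 1)/0.7211 + (1.977 − 1)/0.1560 = 14.06
NF = 10 log₁₀(14.06) = 11.48 dB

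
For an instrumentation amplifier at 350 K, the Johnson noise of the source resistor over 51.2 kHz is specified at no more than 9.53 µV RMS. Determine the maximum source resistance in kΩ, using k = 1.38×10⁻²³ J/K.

Johnson–Nyquist: V_n = √(4kTRB) ⇒ R = V_n² / (4kTB)
4kTB = 4 × 1.38×10⁻²³ × 350 × 5.12×10⁴ = 9.89×10⁻¹⁶
R = (9.53×10⁻⁶)² / 9.89×10⁻¹⁶ = 9.18×10⁴ Ω = 91.8 kΩ

91.8 kΩ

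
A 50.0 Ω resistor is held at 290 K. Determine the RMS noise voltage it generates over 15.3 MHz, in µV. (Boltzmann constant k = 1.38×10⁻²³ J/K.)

V_n = √(4kTRB)
4kTRB = 4 × 1.38×10⁻²³ × 290 × 5.00×10¹ × 1.53×10⁷ = 1.22×10⁻¹¹ V²
V_n = √(1.22×10⁻¹¹) = 3.50×10⁻⁶ V = 3.50 µV

3.50 µV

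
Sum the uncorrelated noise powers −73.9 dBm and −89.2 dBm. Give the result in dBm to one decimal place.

Convert to linear, add, convert back:
P₁ = 4.07×10⁻¹¹ W, P₂ = 1.20×10⁻¹² W
P_tot = 4.19×10⁻¹¹ W → 10 log₁₀(P_tot / 10⁻³) = −73.8 dBm

−73.8 dBm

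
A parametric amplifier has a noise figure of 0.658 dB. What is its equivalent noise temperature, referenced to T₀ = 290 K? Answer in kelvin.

47.4 K

F = 10^(0.658/10) = 1.16359
T_e = (F − 1)·T₀ = (1.16359 − 1) × 290 = 47.4 K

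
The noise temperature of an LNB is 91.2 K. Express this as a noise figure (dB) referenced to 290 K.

1.19 dB

F = 1 + T_e/T₀ = 1 + 91.2/290 = 1.31448
NF = 10 log₁₀(1.31448) = 1.19 dB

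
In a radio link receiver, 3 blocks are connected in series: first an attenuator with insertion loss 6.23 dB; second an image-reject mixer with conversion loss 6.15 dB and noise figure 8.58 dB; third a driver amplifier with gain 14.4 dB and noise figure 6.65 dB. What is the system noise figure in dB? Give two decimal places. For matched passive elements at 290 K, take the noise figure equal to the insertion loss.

19.68 dB

Convert to linear (a loss of L dB is a gain of −L dB): F_i = 10^(NF_i/10), G_i = 10^(G_i,dB/10)
  Stage 1: F_1 = 10^(6.23/10) = 4.198, G_1 = 10^(−6.23/10) = 0.2382
  Stage 2: F_2 = 10^(8.58/10) = 7.211, G_2 = 10^(−6.15/10) = 0.2427
  Stage 3: F_3 = 10^(6.65/10) = 4.624, G_3 = 10^(14.4/10) = 27.54
Friis cascade:
  F = 4.198 + (7.211 − 1)/0.2382 + (4.624 − 1)/0.05781 = 92.95
NF = 10 log₁₀(92.95) = 19.68 dB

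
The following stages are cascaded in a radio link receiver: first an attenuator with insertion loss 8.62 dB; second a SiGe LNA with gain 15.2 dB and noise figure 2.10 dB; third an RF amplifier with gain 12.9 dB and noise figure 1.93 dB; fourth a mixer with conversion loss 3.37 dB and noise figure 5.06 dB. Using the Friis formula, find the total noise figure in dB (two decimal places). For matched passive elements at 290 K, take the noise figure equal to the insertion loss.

10.77 dB

Convert to linear (a loss of L dB is a gain of −L dB): F_i = 10^(NF_i/10), G_i = 10^(G_i,dB/10)
  Stage 1: F_1 = 10^(8.62/10) = 7.278, G_1 = 10^(−8.62/10) = 0.1374
  Stage 2: F_2 = 10^(2.10/10) = 1.622, G_2 = 10^(15.2/10) = 33.11
  Stage 3: F_3 = 10^(1.93/10) = 1.560, G_3 = 10^(12.9/10) = 19.50
  Stage 4: F_4 = 10^(5.06/10) = 3.206, G_4 = 10^(−3.37/10) = 0.4603
Friis cascade:
  F = 7.278 + (1.622 − 1)/0.1374 + (1.560 − 1)/4.550 + (3.206 − 1)/88.72 = 11.95
NF = 10 log₁₀(11.95) = 10.77 dB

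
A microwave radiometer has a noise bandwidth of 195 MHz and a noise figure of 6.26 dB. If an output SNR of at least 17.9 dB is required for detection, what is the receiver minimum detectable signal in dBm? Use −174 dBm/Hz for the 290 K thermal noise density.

−66.9 dBm

Sensitivity = −174 + 10 log₁₀(B) + NF + SNR_min
= −174 + 82.9 + 6.26 + 17.9
= −66.94 dBm → −66.9 dBm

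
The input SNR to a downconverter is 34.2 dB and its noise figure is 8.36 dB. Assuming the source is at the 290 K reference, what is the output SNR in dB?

By definition F = SNR_in/SNR_out, so in dB: SNR_out = SNR_in − NF
SNR_out = 34.2 − 8.36 = 25.84 dB

25.84 dB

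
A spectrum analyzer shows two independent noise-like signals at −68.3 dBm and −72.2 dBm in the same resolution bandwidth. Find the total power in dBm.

−66.8 dBm

Convert to linear, add, convert back:
P₁ = 1.48×10⁻¹⁰ W, P₂ = 6.03×10⁻¹¹ W
P_tot = 2.08×10⁻¹⁰ W → 10 log₁₀(P_tot / 10⁻³) = −66.8 dBm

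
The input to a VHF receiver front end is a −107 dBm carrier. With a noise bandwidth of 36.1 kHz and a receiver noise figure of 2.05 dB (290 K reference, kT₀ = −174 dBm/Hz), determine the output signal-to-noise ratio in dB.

19.4 dB

Noise floor: N = −174 + 10 log₁₀(B) + NF
10 log₁₀(3.61×10⁴) = 45.58 dB
N = −174 + 45.58 + 2.05 = −126.37 dBm
SNR = P_sig − N = −107 − (−126.37) = 19.37 dB → 19.4 dB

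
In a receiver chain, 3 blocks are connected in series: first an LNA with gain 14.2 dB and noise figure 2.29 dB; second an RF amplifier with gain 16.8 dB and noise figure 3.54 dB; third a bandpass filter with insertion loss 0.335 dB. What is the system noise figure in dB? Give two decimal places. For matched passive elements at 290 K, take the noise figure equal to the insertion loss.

2.41 dB

Convert to linear (a loss of L dB is a gain of −L dB): F_i = 10^(NF_i/10), G_i = 10^(G_i,dB/10)
  Stage 1: F_1 = 10^(2.29/10) = 1.694, G_1 = 10^(14.2/10) = 26.30
  Stage 2: F_2 = 10^(3.54/10) = 2.259, G_2 = 10^(16.8/10) = 47.86
  Stage 3: F_3 = 10^(0.335/10) = 1.080, G_3 = 10^(−0.335/10) = 0.9258
Friis cascade:
  F = 1.694 + (2.259 − 1)/26.30 + (1.080 − 1)/1259 = 1.742
NF = 10 log₁₀(1.742) = 2.41 dB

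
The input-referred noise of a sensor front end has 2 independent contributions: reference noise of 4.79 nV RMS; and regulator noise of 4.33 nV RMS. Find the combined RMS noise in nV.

6.46 nV

Uncorrelated sources add in power (mean-square): V_tot = √(ΣV_i²)
V_tot = √[(4.79×10⁻⁹)² + (4.33×10⁻⁹)²] = 6.46×10⁻⁹ V = 6.46 nV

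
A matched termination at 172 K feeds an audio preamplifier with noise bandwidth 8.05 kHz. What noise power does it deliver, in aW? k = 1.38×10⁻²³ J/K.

19.1 aW

P_n = kTB = 1.38×10⁻²³ × 172 × 8.05×10³ = 1.91×10⁻¹⁷ W = 19.1 aW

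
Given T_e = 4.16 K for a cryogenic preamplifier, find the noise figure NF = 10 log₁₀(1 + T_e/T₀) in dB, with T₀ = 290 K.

0.062 dB

F = 1 + T_e/T₀ = 1 + 4.16/290 = 1.01434
NF = 10 log₁₀(1.01434) = 0.062 dB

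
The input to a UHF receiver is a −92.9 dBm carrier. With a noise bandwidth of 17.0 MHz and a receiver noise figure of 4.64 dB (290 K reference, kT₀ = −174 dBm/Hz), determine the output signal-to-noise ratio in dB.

4.2 dB

Noise floor: N = −174 + 10 log₁₀(B) + NF
10 log₁₀(1.70×10⁷) = 72.3 dB
N = −174 + 72.3 + 4.64 = −97.06 dBm
SNR = P_sig − N = −92.9 − (−97.06) = 4.16 dB → 4.2 dB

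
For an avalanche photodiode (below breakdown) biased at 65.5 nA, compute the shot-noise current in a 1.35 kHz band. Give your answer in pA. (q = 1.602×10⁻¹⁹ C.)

I_n = √(2qI·B)
2qI·B = 2 × 1.602×10⁻¹⁹ × 6.55×10⁻⁸ × 1.35×10³ = 2.83×10⁻²³ A²
I_n = √(2.83×10⁻²³) = 5.32×10⁻¹² A = 5.32 pA

5.32 pA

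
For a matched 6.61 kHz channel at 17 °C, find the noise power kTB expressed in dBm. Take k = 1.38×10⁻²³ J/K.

−135.8 dBm

T = 17 °C + 273.15 = 290.15 K
P_n = kTB = 1.38×10⁻²³ × 290.15 × 6.61×10³ = 2.65×10⁻¹⁷ W
In dBm: 10 log₁₀(2.65×10⁻¹⁷ / 10⁻³) = −135.8 dBm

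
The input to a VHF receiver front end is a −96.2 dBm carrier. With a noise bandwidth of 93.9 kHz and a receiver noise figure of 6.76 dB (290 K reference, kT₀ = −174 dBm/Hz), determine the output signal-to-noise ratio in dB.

21.3 dB

Noise floor: N = −174 + 10 log₁₀(B) + NF
10 log₁₀(9.39×10⁴) = 49.73 dB
N = −174 + 49.73 + 6.76 = −117.51 dBm
SNR = P_sig − N = −96.2 − (−117.51) = 21.31 dB → 21.3 dB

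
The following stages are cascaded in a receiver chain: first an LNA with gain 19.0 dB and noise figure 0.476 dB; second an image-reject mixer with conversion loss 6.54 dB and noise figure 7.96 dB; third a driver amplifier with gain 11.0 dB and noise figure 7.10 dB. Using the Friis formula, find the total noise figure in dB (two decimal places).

Convert to linear (a loss of L dB is a gain of −L dB): F_i = 10^(NF_i/10), G_i = 10^(G_i,dB/10)
  Stage 1: F_1 = 10^(0.476/10) = 1.116, G_1 = 10^(19.0/10) = 79.43
  Stage 2: F_2 = 10^(7.96/10) = 6.252, G_2 = 10^(−6.54/10) = 0.2218
  Stage 3: F_3 = 10^(7.10/10) = 5.129, G_3 = 10^(11.0/10) = 12.59
Friis cascade:
  F = 1.116 + (6.252 − 1)/79.43 + (5.129 − 1)/17.62 = 1.416
NF = 10 log₁₀(1.416) = 1.51 dB

1.51 dB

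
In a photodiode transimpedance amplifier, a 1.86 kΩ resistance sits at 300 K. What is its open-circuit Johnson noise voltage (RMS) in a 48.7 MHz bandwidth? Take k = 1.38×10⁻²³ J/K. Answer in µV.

V_n = √(4kTRB)
4kTRB = 4 × 1.38×10⁻²³ × 300 × 1.86×10³ × 4.87×10⁷ = 1.50×10⁻⁹ V²
V_n = √(1.50×10⁻⁹) = 3.87×10⁻⁵ V = 38.7 µV

38.7 µV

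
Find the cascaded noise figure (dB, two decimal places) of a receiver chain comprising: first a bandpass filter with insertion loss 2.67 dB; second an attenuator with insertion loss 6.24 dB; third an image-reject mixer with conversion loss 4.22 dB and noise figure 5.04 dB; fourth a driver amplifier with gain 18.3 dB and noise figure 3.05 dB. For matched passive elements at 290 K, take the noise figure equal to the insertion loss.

16.61 dB

Convert to linear (a loss of L dB is a gain of −L dB): F_i = 10^(NF_i/10), G_i = 10^(G_i,dB/10)
  Stage 1: F_1 = 10^(2.67/10) = 1.849, G_1 = 10^(−2.67/10) = 0.5408
  Stage 2: F_2 = 10^(6.24/10) = 4.207, G_2 = 10^(−6.24/10) = 0.2377
  Stage 3: F_3 = 10^(5.04/10) = 3.192, G_3 = 10^(−4.22/10) = 0.3784
  Stage 4: F_4 = 10^(3.05/10) = 2.018, G_4 = 10^(18.3/10) = 67.61
Friis cascade:
  F = 1.849 + (4.207 − 1)/0.5408 + (3.192 − 1)/0.1285 + (2.018 − 1)/0.04864 = 45.77
NF = 10 log₁₀(45.77) = 16.61 dB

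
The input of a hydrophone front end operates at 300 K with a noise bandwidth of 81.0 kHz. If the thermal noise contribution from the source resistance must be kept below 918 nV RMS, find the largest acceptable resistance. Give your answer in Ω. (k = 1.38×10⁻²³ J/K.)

Johnson–Nyquist: V_n = √(4kTRB) ⇒ R = V_n² / (4kTB)
4kTB = 4 × 1.38×10⁻²³ × 300 × 8.10×10⁴ = 1.34×10⁻¹⁵
R = (9.18×10⁻⁷)² / 1.34×10⁻¹⁵ = 6.28×10² Ω = 628 Ω

628 Ω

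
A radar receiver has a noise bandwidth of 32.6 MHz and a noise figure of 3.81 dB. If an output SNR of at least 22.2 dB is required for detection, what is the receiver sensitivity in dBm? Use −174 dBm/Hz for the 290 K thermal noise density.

Sensitivity = −174 + 10 log₁₀(B) + NF + SNR_min
= −174 + 75.13 + 3.81 + 22.2
= −72.86 dBm → −72.9 dBm

−72.9 dBm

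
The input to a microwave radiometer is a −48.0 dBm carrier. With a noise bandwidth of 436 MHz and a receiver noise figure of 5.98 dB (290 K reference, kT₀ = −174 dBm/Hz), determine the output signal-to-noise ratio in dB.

Noise floor: N = −174 + 10 log₁₀(B) + NF
10 log₁₀(4.36×10⁸) = 86.39 dB
N = −174 + 86.39 + 5.98 = −81.63 dBm
SNR = P_sig − N = −48.0 − (−81.63) = 33.63 dB → 33.6 dB

33.6 dB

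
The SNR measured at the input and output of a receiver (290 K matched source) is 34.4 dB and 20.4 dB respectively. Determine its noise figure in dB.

14.0 dB

NF (dB) = SNR_in(dB) − SNR_out(dB) when the source is at T₀
NF = 34.4 − 20.4 = 14.0 dB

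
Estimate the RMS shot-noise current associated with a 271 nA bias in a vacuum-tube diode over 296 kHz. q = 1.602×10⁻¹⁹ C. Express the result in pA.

I_n = √(2qI·B)
2qI·B = 2 × 1.602×10⁻¹⁹ × 2.71×10⁻⁷ × 2.96×10⁵ = 2.57×10⁻²⁰ A²
I_n = √(2.57×10⁻²⁰) = 1.60×10⁻¹⁰ A = 160 pA

160 pA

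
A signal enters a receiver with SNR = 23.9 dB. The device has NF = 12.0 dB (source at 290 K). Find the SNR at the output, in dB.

By definition F = SNR_in/SNR_out, so in dB: SNR_out = SNR_in − NF
SNR_out = 23.9 − 12.0 = 11.9 dB

11.9 dB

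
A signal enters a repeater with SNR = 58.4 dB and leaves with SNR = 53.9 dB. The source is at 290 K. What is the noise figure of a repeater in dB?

4.5 dB

NF (dB) = SNR_in(dB) − SNR_out(dB) when the source is at T₀
NF = 58.4 − 53.9 = 4.5 dB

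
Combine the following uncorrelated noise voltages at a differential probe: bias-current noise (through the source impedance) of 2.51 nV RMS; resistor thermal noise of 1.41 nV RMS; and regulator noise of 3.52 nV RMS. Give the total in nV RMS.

Uncorrelated sources add in power (mean-square): V_tot = √(ΣV_i²)
V_tot = √[(2.51×10⁻⁹)² + (1.41×10⁻⁹)² + (3.52×10⁻⁹)²] = 4.55×10⁻⁹ V = 4.55 nV

4.55 nV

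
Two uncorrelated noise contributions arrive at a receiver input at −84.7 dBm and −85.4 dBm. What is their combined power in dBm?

−82.0 dBm

Convert to linear, add, convert back:
P₁ = 3.39×10⁻¹² W, P₂ = 2.88×10⁻¹² W
P_tot = 6.27×10⁻¹² W → 10 log₁₀(P_tot / 10⁻³) = −82.0 dBm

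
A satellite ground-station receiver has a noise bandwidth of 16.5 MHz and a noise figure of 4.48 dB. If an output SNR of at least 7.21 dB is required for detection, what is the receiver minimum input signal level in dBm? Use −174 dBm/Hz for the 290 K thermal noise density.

Sensitivity = −174 + 10 log₁₀(B) + NF + SNR_min
= −174 + 72.17 + 4.48 + 7.21
= −90.14 dBm → −90.1 dBm

−90.1 dBm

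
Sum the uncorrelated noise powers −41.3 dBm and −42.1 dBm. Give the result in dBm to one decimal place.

Convert to linear, add, convert back:
P₁ = 7.41×10⁻⁸ W, P₂ = 6.17×10⁻⁸ W
P_tot = 1.36×10⁻⁷ W → 10 log₁₀(P_tot / 10⁻³) = −38.7 dBm

−38.7 dBm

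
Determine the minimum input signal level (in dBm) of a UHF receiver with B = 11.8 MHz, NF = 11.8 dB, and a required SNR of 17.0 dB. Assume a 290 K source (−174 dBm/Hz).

Sensitivity = −174 + 10 log₁₀(B) + NF + SNR_min
= −174 + 70.72 + 11.8 + 17.0
= −74.48 dBm → −74.5 dBm

−74.5 dBm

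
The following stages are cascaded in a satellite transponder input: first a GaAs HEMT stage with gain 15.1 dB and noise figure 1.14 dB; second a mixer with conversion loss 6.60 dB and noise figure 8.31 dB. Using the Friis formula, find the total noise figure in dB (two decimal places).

1.70 dB

Convert to linear (a loss of L dB is a gain of −L dB): F_i = 10^(NF_i/10), G_i = 10^(G_i,dB/10)
  Stage 1: F_1 = 10^(1.14/10) = 1.300, G_1 = 10^(15.1/10) = 32.36
  Stage 2: F_2 = 10^(8.31/10) = 6.776, G_2 = 10^(−6.60/10) = 0.2188
Friis cascade:
  F = 1.300 + (6.776 − 1)/32.36 = 1.479
NF = 10 log₁₀(1.479) = 1.70 dB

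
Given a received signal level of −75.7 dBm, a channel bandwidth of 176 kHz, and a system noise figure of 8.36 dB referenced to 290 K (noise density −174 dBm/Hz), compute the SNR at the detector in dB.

37.5 dB

Noise floor: N = −174 + 10 log₁₀(B) + NF
10 log₁₀(1.76×10⁵) = 52.46 dB
N = −174 + 52.46 + 8.36 = −113.18 dBm
SNR = P_sig − N = −75.7 − (−113.18) = 37.48 dB → 37.5 dB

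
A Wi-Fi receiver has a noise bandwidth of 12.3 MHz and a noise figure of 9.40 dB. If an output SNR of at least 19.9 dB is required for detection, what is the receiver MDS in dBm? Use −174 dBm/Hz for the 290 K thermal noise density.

−73.8 dBm

Sensitivity = −174 + 10 log₁₀(B) + NF + SNR_min
= −174 + 70.9 + 9.40 + 19.9
= −73.80 dBm → −73.8 dBm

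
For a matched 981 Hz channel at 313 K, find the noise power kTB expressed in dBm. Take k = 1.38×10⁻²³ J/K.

P_n = kTB = 1.38×10⁻²³ × 313 × 9.81×10² = 4.24×10⁻¹⁸ W
In dBm: 10 log₁₀(4.24×10⁻¹⁸ / 10⁻³) = −143.7 dBm

−143.7 dBm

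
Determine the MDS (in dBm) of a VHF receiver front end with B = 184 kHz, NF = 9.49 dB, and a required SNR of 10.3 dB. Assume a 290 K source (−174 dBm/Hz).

−101.6 dBm

Sensitivity = −174 + 10 log₁₀(B) + NF + SNR_min
= −174 + 52.65 + 9.49 + 10.3
= −101.56 dBm → −101.6 dBm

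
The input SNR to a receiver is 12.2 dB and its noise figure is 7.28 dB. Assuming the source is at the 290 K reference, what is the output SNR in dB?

By definition F = SNR_in/SNR_out, so in dB: SNR_out = SNR_in − NF
SNR_out = 12.2 − 7.28 = 4.92 dB

4.92 dB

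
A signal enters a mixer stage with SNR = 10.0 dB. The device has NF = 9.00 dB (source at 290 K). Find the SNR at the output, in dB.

By definition F = SNR_in/SNR_out, so in dB: SNR_out = SNR_in − NF
SNR_out = 10.0 − 9.00 = 1.00 dB

1.00 dB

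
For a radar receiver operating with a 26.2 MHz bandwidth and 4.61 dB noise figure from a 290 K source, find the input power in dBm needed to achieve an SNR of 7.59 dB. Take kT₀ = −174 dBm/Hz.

−87.6 dBm

Sensitivity = −174 + 10 log₁₀(B) + NF + SNR_min
= −174 + 74.18 + 4.61 + 7.59
= −87.62 dBm → −87.6 dBm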